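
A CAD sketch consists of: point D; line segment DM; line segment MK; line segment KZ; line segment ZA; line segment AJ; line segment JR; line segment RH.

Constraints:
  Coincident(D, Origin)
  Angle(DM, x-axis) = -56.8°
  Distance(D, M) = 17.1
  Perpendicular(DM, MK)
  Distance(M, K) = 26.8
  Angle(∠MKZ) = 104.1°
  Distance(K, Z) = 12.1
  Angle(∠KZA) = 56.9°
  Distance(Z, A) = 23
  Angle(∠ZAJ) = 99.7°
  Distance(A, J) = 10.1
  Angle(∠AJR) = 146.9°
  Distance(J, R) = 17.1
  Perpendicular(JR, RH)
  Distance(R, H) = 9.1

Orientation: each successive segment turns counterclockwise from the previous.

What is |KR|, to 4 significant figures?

19.19

D is at the origin; DM runs at -56.8° with length 17.1, so M = (9.363, -14.31). DM is perpendicular to MK, so MK runs at 33.20°; with |MK| = 26.8, K = (31.79, 0.3660). ∠MKZ = 104.1° gives KZ at 109.1° from the x-axis; with |KZ| = 12.1, Z = (27.83, 11.80). ∠KZA = 56.9° gives ZA at -127.8° from the x-axis; with |ZA| = 23.0, A = (13.73, -6.374). ∠ZAJ = 99.7° gives AJ at -47.50° from the x-axis; with |AJ| = 10.1, J = (20.56, -13.82). ∠AJR = 146.9° gives JR at -14.40° from the x-axis; with |JR| = 17.1, R = (37.12, -18.07). Then |KR| = |R − K| = 19.19.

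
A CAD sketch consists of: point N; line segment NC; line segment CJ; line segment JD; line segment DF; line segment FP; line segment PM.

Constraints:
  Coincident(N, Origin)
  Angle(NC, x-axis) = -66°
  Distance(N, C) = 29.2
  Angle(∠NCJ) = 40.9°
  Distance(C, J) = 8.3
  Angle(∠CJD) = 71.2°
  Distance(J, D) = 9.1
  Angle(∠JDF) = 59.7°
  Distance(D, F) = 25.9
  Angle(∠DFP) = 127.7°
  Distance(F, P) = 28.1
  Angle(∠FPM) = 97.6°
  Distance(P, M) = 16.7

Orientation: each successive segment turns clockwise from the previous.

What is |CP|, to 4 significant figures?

38.98

N is at the origin; NC runs at -66.0° with length 29.2, so C = (11.88, -26.68). ∠NCJ = 40.9° gives CJ at 154.9° from the x-axis; with |CJ| = 8.3, J = (4.360, -23.15). ∠CJD = 71.2° gives JD at 46.10° from the x-axis; with |JD| = 9.1, D = (10.67, -16.60). ∠JDF = 59.7° gives DF at -74.20° from the x-axis; with |DF| = 25.9, F = (17.72, -41.52). ∠DFP = 127.7° gives FP at -126.5° from the x-axis; with |FP| = 28.1, P = (1.008, -64.11). Then |CP| = |P − C| = 38.98.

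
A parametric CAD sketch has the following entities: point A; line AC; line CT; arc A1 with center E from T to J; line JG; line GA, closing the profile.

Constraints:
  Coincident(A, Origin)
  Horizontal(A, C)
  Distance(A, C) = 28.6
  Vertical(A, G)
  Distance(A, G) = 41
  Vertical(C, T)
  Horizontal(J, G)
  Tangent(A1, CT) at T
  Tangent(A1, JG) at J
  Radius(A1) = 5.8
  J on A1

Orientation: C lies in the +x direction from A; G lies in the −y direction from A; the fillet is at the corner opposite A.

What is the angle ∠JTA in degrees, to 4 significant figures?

95.91°

The virtual corner opposite A is at (28.60, -41.00). Since A1 is tangent to CT there, ET ⟂ CT and A1 meets JG tangentially, so EJ is at right angles to JG, with radius 5.8, so the center E sits 5.8 in from both sides at E = (22.80, -35.20). That places the tangent points at T = (28.60, -35.20) on CT and J = (22.80, -41.00) on JG. Then cos ∠JTA = TJ·TA / (|TJ||TA|), giving 95.91°.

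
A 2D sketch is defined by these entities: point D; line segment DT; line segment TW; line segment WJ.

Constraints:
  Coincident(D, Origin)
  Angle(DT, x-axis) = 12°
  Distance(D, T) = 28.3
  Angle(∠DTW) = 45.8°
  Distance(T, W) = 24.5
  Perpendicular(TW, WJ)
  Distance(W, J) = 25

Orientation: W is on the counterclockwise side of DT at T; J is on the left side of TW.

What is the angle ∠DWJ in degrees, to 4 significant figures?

13.23°

D is at the origin; DT runs at 12.0° with length 28.3, so T = 28.3·(cos 12.0°, sin 12.0°) = (27.68, 5.884). ∠DTW = 45.8°, so TW runs at 12.0° + (180° − 45.8°) = 146.2° from the x-axis; with |TW| = 24.5, W = T + 24.5·(cos 146.2°, sin 146.2°) = (7.322, 19.51). TW ⟂ WJ; with |WJ| = 25.0 on the left of TW, J = W + 25.0·(-0.5563, -0.8310) = (-6.585, -1.261). Then cos ∠DWJ = WD·WJ / (|WD||WJ|), giving 13.23°.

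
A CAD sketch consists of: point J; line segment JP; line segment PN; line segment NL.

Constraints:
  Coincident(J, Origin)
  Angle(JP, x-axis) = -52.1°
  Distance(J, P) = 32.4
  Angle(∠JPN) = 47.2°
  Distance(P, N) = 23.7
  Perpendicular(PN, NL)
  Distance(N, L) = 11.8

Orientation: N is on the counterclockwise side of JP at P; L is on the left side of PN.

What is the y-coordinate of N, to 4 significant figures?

-2.178

J is at the origin; JP runs at -52.1° with length 32.4, so P = 32.4·(cos -52.1°, sin -52.1°) = (19.90, -25.57). ∠JPN = 47.2°, so PN runs at -52.1° + (180° − 47.2°) = 80.70° from the x-axis; with |PN| = 23.7, N = P + 23.7·(cos 80.70°, sin 80.70°) = (23.73, -2.178). So N.y = -2.178.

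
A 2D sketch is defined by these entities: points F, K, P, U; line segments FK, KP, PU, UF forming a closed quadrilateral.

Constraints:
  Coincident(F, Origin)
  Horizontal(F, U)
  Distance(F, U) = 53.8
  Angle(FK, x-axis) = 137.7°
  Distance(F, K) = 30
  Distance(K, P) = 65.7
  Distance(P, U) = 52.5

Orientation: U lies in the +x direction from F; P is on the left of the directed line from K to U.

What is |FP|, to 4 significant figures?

61.61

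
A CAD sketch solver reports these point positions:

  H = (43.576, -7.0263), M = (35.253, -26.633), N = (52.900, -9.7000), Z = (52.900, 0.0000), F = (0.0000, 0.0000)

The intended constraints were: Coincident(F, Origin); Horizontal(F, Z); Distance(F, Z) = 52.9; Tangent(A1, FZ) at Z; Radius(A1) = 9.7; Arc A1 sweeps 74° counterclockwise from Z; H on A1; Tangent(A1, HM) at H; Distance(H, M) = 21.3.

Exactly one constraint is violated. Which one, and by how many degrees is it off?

Tangent(A1, HM) at H — off by 7.00°.

F = (0.00, 0.00) ✓; F.y = 0.00, Z.y = 0.00 ✓; |FZ| = 52.90 ✓; ∠(NZ, ZF) = 90.00° ✓; |NZ| = 9.700 ✓; bearing(N→H) − bearing(N→Z) = 74.00° ✓; |NH| = 9.700 ✓; ∠(NH, HM) = 97.00° ✗; |HM| = 21.30 ✓.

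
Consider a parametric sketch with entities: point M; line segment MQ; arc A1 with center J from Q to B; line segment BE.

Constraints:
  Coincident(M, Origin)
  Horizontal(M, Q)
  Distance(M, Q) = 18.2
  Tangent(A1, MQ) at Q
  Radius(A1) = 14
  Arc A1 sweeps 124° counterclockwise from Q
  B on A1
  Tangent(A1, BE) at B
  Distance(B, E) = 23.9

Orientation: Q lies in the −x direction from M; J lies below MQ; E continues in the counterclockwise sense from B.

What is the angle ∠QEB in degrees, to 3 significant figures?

31.6°

M is at the origin; M and Q share the same y with |MQ| = 18.2 and Q on the −x side, so Q = (-18.2, 0.00). Since A1 is tangent to MQ there, JQ ⟂ MQ, so J = Q + (0, -14) = (-18.2, -14.0). On A1, Q sits at bearing 90° from J; a 124° counterclockwise sweep puts B at bearing 214°, so B = J + 14.0·(cos 214°, sin 214°) = (-29.8, -21.8). Since A1 is tangent to BE there, JB ⟂ BE, so BE runs along (−sin 214°, cos 214°); with |BE| = 23.9, E = (-16.4, -41.6). Then cos ∠QEB = EQ·EB / (|EQ||EB|), giving 31.6°.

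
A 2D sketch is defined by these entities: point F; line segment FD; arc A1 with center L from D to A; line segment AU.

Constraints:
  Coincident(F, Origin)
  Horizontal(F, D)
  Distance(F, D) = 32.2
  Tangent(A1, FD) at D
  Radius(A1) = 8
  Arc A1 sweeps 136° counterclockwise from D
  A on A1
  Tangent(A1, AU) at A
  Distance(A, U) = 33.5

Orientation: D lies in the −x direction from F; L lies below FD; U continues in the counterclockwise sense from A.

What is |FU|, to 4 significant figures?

39.47

On A1, D sits at bearing 90° from L; a 136° counterclockwise sweep puts A at bearing 226°, so A = L + 8.0·(cos 226°, sin 226°) = (-37.76, -13.75). Since A1 is tangent to AU there, LA ⟂ AU, so AU runs along (−sin 226°, cos 226°); with |AU| = 33.5, U = (-13.66, -37.03). Then |FU| = |U − F| = 39.47.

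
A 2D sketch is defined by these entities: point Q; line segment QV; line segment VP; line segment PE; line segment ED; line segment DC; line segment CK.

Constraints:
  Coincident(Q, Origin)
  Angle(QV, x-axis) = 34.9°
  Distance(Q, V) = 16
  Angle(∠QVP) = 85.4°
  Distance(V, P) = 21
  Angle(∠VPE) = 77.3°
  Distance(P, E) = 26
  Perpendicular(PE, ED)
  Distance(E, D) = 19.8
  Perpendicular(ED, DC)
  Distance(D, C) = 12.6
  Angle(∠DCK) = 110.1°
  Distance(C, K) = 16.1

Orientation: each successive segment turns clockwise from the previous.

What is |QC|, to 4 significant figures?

7.664

Q is at the origin; QV runs at 34.9° with length 16.0, so V = (13.12, 9.154). ∠QVP = 85.4° gives VP at -59.70° from the x-axis; with |VP| = 21.0, P = (23.72, -8.977). ∠VPE = 77.3° gives PE at -162.4° from the x-axis; with |PE| = 26.0, E = (-1.065, -16.84). PE ⟂ ED, so ED runs at 107.6°; with |ED| = 19.8, D = (-7.052, 2.035). ED ⟂ DC, so DC runs at 17.60°; with |DC| = 12.6, C = (4.958, 5.844). Then |QC| = |C − Q| = 7.664.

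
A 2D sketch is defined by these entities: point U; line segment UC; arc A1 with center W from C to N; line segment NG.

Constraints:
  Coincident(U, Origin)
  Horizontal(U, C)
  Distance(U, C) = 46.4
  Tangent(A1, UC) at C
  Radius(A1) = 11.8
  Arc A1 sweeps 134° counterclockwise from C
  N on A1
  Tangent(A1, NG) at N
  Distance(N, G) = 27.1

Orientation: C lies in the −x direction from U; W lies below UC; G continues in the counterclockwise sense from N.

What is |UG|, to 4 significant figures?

53.48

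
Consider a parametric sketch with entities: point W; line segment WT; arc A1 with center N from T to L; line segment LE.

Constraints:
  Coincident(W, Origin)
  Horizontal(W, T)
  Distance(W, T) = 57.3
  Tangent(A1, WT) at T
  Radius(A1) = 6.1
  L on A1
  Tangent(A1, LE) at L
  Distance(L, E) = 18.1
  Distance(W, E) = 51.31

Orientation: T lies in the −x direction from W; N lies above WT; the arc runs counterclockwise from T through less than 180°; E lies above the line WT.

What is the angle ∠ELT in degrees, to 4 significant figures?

143.0°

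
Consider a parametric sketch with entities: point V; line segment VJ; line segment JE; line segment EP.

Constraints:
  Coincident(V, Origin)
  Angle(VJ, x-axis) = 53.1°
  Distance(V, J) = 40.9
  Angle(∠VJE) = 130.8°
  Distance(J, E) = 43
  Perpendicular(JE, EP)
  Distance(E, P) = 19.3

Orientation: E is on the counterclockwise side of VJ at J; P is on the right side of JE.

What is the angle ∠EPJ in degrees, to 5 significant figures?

65.828°

V is at the origin; VJ runs at 53.1° with length 40.9, so J = 40.9·(cos 53.1°, sin 53.1°) = (24.557, 32.707). ∠VJE = 130.8°, so JE runs at 53.1° + (180° − 130.8°) = 102.30° from the x-axis; with |JE| = 43.0, E = J + 43.0·(cos 102.30°, sin 102.30°) = (15.397, 74.720). The perpendicularity gives EP at right angles to JE; with |EP| = 19.3 on the right of JE, P = E + 19.3·(0.97705, 0.21303) = (34.254, 78.832). Then cos ∠EPJ = PE·PJ / (|PE||PJ|), giving 65.828°.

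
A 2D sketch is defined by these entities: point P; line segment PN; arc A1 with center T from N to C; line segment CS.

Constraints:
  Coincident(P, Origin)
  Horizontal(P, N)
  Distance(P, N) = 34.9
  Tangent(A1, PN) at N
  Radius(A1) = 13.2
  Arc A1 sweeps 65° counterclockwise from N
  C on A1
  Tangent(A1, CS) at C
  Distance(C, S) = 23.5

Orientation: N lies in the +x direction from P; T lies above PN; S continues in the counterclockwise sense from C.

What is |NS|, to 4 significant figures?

36.27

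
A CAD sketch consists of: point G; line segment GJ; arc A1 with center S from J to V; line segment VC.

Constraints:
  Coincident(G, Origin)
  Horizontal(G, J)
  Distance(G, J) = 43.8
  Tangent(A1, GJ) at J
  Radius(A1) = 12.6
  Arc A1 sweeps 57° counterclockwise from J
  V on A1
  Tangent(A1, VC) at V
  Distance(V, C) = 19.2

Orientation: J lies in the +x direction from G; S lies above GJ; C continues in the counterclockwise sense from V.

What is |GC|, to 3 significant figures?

68.4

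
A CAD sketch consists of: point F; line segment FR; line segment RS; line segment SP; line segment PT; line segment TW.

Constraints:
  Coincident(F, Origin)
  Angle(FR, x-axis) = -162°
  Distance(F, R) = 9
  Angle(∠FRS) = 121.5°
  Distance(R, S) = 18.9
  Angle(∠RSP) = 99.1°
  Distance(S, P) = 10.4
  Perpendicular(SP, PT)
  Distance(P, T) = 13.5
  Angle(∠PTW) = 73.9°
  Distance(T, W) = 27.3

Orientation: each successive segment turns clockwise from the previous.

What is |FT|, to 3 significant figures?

12.8

F is at the origin; FR runs at -162.0° with length 9.0, so R = (-8.56, -2.78). ∠FRS = 121.5° gives RS at 140° from the x-axis; with |RS| = 18.9, S = (-22.9, 9.49). ∠RSP = 99.1° gives SP at 58.6° from the x-axis; with |SP| = 10.4, P = (-17.5, 18.4). The perpendicularity gives PT at right angles to SP, so PT runs at -31.4°; with |PT| = 13.5, T = (-5.99, 11.3). Then |FT| = |T − F| = 12.8.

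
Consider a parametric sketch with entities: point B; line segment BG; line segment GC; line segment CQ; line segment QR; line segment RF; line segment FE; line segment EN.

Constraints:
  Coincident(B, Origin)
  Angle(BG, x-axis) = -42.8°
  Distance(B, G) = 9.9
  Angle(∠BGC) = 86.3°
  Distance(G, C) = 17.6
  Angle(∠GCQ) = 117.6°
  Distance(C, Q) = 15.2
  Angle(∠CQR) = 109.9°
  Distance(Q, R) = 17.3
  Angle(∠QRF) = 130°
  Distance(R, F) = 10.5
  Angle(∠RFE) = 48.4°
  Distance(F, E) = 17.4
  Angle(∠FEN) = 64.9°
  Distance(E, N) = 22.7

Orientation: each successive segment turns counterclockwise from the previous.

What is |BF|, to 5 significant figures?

15.992

∠CQR = 109.9° gives QR at -176.60° from the x-axis; with |QR| = 17.3, R = (-4.9180, 19.866). ∠QRF = 130.0° gives RF at -126.60° from the x-axis; with |RF| = 10.5, F = (-11.178, 11.437). Then |BF| = |F − B| = 15.992.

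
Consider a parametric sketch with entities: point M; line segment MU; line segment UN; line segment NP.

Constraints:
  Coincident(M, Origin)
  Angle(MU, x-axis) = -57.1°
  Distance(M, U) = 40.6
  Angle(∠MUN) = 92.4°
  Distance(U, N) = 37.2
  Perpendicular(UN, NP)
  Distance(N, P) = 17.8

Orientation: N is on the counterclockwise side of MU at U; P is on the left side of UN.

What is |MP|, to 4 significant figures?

45.07

∠MUN = 92.4°, so UN runs at -57.1° + (180° − 92.4°) = 30.50° from the x-axis; with |UN| = 37.2, N = U + 37.2·(cos 30.50°, sin 30.50°) = (54.11, -15.21). The perpendicularity gives NP at right angles to UN; with |NP| = 17.8 on the left of UN, P = N + 17.8·(-0.5075, 0.8616) = (45.07, 0.1289). Then |MP| = |P − M| = 45.07.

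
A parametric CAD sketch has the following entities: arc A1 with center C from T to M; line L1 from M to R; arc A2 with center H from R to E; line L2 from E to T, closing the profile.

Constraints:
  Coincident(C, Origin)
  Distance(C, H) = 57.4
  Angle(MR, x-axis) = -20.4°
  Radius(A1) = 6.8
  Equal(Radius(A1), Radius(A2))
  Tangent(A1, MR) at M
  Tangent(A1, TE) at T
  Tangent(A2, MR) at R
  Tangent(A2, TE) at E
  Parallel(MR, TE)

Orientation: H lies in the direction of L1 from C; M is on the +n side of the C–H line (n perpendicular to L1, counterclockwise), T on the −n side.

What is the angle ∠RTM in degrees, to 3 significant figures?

76.7°

Tangency of A1 to both parallel lines with radius 6.8 puts M and T at C ± 6.8·n: M = (2.37, 6.37), T = (-2.37, -6.37). Equal radii place R and E the same way about H: R = H + 6.8·n = (56.2, -13.6), E = H − 6.8·n = (51.4, -26.4). Then cos ∠RTM = TR·TM / (|TR||TM|), giving 76.7°.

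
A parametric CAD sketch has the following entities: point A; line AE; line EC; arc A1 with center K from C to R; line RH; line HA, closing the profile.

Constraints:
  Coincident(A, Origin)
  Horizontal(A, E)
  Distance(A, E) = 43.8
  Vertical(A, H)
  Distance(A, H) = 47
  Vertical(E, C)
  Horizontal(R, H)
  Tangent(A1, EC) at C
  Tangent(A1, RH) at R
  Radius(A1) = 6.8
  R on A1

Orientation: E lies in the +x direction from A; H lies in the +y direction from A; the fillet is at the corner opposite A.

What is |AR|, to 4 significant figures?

59.82

A is at the origin; A and E share the same y with |AE| = 43.8 and E on the +x side, so E = (43.80, 0.000). A and H share the same x with |AH| = 47.0 and H on the +y side, so H = (0.000, 47.00). The virtual corner opposite A is at (43.80, 47.00). Tangency of A1 to EC means the radius KC is perpendicular to EC and since A1 is tangent to RH there, KR ⟂ RH, with radius 6.8, so the center K sits 6.8 in from both sides at K = (37.00, 40.20). That places the tangent points at C = (43.80, 40.20) on EC and R = (37.00, 47.00) on RH. Then |AR| = |R − A| = 59.82.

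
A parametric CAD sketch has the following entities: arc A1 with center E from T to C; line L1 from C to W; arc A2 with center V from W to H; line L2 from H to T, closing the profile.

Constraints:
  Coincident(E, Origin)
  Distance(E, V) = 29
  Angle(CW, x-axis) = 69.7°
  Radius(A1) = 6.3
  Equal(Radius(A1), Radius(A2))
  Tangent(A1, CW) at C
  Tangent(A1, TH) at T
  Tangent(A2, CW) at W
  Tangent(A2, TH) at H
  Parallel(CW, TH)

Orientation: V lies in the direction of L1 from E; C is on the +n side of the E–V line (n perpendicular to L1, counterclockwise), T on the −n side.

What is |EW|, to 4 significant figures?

29.68

The slot axis is L1's direction at 69.7°, so u = (cos 69.7°, sin 69.7°) = (0.3469, 0.9379) and n = (−sin 69.7°, cos 69.7°) = (-0.9379, 0.3469). E is at the origin and V lies 29.0 along u from E, so V = 29.0·u = (10.06, 27.20). Tangency of A1 to both parallel lines with radius 6.3 puts C and T at E ± 6.3·n: C = (-5.909, 2.186), T = (5.909, -2.186). Equal radii place W and H the same way about V: W = V + 6.3·n = (4.152, 29.38), H = V − 6.3·n = (15.97, 25.01). Then |EW| = |W − E| = 29.68.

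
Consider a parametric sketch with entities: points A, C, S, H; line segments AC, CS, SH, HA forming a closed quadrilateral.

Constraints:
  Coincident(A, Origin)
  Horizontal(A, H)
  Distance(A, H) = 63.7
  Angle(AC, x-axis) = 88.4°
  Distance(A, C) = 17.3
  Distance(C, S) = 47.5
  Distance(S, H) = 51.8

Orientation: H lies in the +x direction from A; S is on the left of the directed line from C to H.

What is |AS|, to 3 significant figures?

59.7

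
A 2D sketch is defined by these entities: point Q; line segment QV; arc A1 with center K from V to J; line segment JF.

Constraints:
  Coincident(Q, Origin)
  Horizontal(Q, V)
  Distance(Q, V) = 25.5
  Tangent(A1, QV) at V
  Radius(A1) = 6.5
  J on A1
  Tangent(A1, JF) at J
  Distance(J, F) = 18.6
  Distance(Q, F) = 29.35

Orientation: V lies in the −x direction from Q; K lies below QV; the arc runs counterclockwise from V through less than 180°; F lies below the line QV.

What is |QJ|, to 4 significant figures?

32.04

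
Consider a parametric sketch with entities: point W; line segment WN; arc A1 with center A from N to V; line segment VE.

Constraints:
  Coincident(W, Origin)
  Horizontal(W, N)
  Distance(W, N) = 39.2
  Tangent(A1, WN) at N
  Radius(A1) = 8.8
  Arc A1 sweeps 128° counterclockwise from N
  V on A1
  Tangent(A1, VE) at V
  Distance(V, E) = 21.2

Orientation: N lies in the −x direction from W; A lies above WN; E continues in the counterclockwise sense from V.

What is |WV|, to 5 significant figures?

35.259

W is at the origin; WN is horizontal with |WN| = 39.2 and N on the −x side, so N = (-39.200, 0.0000). Tangency of A1 to WN means the radius AN is perpendicular to WN, so A = N + (0, 8.8) = (-39.200, 8.8000). On A1, N sits at bearing -90° from A; a 128° counterclockwise sweep puts V at bearing 38°, so V = A + 8.8·(cos 38°, sin 38°) = (-32.266, 14.218). Then |WV| = |V − W| = 35.259.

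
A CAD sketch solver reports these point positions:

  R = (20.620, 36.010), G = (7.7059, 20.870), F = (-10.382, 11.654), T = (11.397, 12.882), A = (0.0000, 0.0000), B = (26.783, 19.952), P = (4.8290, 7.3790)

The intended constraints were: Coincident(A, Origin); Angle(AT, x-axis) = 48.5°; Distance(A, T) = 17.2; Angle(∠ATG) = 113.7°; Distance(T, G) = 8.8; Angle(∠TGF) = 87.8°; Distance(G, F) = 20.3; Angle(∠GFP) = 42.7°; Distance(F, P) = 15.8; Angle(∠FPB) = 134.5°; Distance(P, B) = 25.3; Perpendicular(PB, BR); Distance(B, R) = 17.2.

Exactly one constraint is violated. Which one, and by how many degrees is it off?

Perpendicular(PB, BR) — off by 8.80°.

A = (0.00, 0.00) ✓; AT at 48.50° ✓; |AT| = 17.20 ✓; ∠ATG = 113.7° ✓; |TG| = 8.800 ✓; ∠TGF = 87.80° ✓; |GF| = 20.30 ✓; ∠GFP = 42.70° ✓; |FP| = 15.80 ✓; ∠FPB = 134.5° ✓; |PB| = 25.30 ✓; ∠(PB, BR) = 81.20° ✗; |BR| = 17.20 ✓.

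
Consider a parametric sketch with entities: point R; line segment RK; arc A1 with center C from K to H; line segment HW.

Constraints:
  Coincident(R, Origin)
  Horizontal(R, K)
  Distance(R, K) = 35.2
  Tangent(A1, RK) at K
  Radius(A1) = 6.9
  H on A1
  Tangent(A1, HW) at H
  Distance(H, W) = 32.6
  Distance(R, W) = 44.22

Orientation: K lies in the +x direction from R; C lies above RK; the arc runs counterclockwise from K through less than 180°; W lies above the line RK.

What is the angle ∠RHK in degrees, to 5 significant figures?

47.161°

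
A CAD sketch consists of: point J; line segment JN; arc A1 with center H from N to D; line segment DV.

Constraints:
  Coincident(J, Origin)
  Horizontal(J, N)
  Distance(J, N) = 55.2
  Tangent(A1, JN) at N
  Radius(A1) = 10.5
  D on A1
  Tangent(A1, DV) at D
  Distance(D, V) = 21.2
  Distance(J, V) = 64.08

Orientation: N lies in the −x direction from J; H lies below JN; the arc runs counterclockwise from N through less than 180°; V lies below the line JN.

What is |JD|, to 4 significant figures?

66.26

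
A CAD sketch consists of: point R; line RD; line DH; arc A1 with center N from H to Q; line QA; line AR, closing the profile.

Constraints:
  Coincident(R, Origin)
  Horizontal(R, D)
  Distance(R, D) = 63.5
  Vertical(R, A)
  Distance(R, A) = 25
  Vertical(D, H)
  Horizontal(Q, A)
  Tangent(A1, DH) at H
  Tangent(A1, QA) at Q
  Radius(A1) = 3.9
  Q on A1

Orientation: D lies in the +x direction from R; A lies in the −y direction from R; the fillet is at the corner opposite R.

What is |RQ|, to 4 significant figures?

64.63

R is at the origin; R and D share the same y with |RD| = 63.5 and D on the +x side, so D = (63.50, 0.000). R and A share the same x with |RA| = 25.0 and A on the −y side, so A = (0.000, -25.00). The virtual corner opposite R is at (63.50, -25.00). Tangency of A1 to DH means the radius NH is perpendicular to DH and the tangent condition forces NQ to be normal to QA, with radius 3.9, so the center N sits 3.9 in from both sides at N = (59.60, -21.10). That places the tangent points at H = (63.50, -21.10) on DH and Q = (59.60, -25.00) on QA. Then |RQ| = |Q − R| = 64.63.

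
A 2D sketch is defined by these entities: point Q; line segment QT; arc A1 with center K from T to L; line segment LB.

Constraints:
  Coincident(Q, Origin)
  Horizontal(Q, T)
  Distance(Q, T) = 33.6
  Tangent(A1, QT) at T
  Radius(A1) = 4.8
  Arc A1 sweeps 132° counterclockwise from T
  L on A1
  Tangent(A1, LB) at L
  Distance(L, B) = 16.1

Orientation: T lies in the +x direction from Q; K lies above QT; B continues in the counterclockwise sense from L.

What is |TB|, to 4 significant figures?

21.24

Q is at the origin; QT is horizontal with |QT| = 33.6 and T on the +x side, so T = (33.60, 0.000). Tangency of A1 to QT means the radius KT is perpendicular to QT, so K = T + (0, 4.8) = (33.60, 4.800). On A1, T sits at bearing -90° from K; a 132° counterclockwise sweep puts L at bearing 42°, so L = K + 4.8·(cos 42°, sin 42°) = (37.17, 8.012). Tangency of A1 to LB means the radius KL is perpendicular to LB, so LB runs along (−sin 42°, cos 42°); with |LB| = 16.1, B = (26.39, 19.98). Then |TB| = |B − T| = 21.24.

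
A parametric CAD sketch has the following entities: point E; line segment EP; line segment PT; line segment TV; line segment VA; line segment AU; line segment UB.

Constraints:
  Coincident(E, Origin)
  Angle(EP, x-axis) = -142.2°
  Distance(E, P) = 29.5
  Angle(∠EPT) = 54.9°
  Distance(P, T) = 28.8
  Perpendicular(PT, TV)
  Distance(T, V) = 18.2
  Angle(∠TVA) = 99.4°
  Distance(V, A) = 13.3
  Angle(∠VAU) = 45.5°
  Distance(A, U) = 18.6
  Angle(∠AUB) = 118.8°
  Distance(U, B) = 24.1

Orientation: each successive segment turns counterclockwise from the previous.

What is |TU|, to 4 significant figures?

5.697

∠TVA = 99.4° gives VA at 153.5° from the x-axis; with |VA| = 13.3, A = (-2.334, -3.219). ∠VAU = 45.5° gives AU at -72.00° from the x-axis; with |AU| = 18.6, U = (3.414, -20.91). Then |TU| = |U − T| = 5.697.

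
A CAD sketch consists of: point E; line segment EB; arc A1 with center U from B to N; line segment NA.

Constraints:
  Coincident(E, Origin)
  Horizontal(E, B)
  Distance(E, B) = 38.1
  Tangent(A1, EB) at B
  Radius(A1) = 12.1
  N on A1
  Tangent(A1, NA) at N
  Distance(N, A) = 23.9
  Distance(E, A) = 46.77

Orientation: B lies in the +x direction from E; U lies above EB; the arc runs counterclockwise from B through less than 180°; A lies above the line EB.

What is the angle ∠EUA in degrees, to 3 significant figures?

86.6°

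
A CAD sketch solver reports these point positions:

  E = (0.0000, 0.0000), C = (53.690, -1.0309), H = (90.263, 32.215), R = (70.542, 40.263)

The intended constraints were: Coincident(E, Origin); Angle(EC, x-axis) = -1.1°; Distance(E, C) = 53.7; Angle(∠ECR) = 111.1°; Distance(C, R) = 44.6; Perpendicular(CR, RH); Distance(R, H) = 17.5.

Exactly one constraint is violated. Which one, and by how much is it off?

Distance(R, H) = 17.5 — off by 3.80.

E = (0.00, 0.00) ✓; EC at -1.100° ✓; |EC| = 53.70 ✓; ∠ECR = 111.1° ✓; |CR| = 44.60 ✓; ∠(CR, RH) = 90.00° ✓; |RH| = 21.30 ✗.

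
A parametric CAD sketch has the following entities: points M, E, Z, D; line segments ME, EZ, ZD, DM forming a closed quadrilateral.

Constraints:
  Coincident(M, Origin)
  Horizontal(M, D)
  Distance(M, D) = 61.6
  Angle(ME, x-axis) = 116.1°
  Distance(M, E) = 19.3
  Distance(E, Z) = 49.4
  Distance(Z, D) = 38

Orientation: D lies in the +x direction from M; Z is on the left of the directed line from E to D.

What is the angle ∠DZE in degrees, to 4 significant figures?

110.7°

Checks: |EZ| = 49.40 ✓; |ZD| = 38.00 ✓.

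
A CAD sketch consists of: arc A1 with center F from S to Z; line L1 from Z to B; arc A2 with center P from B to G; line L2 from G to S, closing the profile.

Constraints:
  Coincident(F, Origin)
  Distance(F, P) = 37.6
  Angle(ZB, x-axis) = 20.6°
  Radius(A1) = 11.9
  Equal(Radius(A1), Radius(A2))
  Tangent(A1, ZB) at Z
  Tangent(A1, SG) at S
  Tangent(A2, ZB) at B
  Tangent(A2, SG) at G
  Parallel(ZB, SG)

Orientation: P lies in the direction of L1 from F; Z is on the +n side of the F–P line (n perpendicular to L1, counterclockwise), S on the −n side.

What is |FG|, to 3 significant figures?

39.4

Tangency of A1 to both parallel lines with radius 11.9 puts Z and S at F ± 11.9·n: Z = (-4.19, 11.1), S = (4.19, -11.1). Equal radii place B and G the same way about P: B = P + 11.9·n = (31.0, 24.4), G = P − 11.9·n = (39.4, 2.09). Then |FG| = |G − F| = 39.4.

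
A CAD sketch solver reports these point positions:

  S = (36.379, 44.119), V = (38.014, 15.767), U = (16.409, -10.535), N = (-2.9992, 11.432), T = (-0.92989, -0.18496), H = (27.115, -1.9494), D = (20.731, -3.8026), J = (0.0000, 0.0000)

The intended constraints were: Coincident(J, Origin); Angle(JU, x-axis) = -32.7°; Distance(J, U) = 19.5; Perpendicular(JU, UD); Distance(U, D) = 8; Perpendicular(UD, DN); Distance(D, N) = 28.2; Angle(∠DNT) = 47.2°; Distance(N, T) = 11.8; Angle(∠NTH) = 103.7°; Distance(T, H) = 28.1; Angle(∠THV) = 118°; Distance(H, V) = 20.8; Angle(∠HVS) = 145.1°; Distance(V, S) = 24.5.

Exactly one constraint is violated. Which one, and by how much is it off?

Distance(V, S) = 24.5 — off by 3.90.

J = (0.00, 0.00) ✓; JU at -32.70° ✓; |JU| = 19.50 ✓; ∠(JU, UD) = 90.00° ✓; |UD| = 8.000 ✓; ∠(UD, DN) = 90.00° ✓; |DN| = 28.20 ✓; ∠DNT = 47.20° ✓; |NT| = 11.80 ✓; ∠NTH = 103.7° ✓; |TH| = 28.10 ✓; ∠THV = 118.0° ✓; |HV| = 20.80 ✓; ∠HVS = 145.1° ✓; |VS| = 28.40 ✗.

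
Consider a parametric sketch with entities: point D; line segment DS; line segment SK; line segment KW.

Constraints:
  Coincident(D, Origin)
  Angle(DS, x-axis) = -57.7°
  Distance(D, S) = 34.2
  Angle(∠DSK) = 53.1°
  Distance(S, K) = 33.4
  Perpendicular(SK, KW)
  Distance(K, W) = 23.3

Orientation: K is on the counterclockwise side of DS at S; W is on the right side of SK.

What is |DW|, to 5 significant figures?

52.258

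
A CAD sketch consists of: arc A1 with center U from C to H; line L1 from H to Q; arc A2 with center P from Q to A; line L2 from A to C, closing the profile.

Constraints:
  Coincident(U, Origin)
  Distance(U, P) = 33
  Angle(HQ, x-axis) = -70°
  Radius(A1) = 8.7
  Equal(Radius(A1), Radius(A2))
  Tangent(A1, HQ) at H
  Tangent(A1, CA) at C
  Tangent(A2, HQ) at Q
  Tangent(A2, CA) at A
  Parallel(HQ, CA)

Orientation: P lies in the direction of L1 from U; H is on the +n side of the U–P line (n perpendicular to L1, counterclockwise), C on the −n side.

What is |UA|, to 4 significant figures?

34.13

Tangency of A1 to both parallel lines with radius 8.7 puts H and C at U ± 8.7·n: H = (8.175, 2.976), C = (-8.175, -2.976). Equal radii place Q and A the same way about P: Q = P + 8.7·n = (19.46, -28.03), A = P − 8.7·n = (3.111, -33.99). Then |UA| = |A − U| = 34.13.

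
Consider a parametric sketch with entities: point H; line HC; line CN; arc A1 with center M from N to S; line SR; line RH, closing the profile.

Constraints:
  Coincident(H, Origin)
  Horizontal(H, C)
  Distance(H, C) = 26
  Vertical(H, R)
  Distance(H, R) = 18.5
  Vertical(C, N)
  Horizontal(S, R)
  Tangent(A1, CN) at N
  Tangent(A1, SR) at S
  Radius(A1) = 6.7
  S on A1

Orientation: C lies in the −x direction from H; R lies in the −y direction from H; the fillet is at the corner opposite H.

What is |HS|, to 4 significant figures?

26.73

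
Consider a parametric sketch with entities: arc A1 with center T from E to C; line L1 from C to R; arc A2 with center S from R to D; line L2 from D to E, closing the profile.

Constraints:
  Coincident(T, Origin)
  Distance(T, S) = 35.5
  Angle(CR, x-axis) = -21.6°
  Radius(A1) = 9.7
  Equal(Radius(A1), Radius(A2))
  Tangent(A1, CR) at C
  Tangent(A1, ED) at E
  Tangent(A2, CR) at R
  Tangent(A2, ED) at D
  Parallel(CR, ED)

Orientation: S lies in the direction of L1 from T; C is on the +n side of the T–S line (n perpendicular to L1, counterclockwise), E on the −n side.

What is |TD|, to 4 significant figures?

36.80

Tangency of A1 to both parallel lines with radius 9.7 puts C and E at T ± 9.7·n: C = (3.571, 9.019), E = (-3.571, -9.019). Equal radii place R and D the same way about S: R = S + 9.7·n = (36.58, -4.050), D = S − 9.7·n = (29.44, -22.09). Then |TD| = |D − T| = 36.80.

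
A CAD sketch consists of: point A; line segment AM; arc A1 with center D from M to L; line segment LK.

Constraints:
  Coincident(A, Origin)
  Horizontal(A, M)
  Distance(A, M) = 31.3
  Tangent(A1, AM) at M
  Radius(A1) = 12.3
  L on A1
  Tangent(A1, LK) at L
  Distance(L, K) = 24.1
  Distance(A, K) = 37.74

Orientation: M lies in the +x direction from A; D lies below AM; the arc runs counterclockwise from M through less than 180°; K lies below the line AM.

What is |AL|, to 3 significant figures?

21.8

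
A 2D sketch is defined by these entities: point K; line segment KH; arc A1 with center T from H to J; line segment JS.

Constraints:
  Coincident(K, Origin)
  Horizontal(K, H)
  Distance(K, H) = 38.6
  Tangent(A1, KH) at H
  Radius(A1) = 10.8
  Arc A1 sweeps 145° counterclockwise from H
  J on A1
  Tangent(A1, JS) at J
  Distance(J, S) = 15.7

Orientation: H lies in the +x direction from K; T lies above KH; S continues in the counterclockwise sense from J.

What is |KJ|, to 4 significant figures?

48.91

A1 meets KH tangentially, so TH is at right angles to KH, so T = H + (0, 10.8) = (38.60, 10.80). On A1, H sits at bearing -90° from T; a 145° counterclockwise sweep puts J at bearing 55°, so J = T + 10.8·(cos 55°, sin 55°) = (44.79, 19.65). Then |KJ| = |J − K| = 48.91.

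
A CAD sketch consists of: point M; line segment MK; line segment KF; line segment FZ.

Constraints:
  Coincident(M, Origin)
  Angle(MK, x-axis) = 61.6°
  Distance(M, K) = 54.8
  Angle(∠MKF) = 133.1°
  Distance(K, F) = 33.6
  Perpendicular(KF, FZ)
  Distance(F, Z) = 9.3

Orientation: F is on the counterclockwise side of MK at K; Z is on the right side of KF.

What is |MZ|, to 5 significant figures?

86.481

∠MKF = 133.1°, so KF runs at 61.6° + (180° − 133.1°) = 108.50° from the x-axis; with |KF| = 33.6, F = K + 33.6·(cos 108.50°, sin 108.50°) = (15.403, 80.068). KF ⟂ FZ; with |FZ| = 9.3 on the right of KF, Z = F + 9.3·(0.94832, 0.31730) = (24.222, 83.019). Then |MZ| = |Z − M| = 86.481.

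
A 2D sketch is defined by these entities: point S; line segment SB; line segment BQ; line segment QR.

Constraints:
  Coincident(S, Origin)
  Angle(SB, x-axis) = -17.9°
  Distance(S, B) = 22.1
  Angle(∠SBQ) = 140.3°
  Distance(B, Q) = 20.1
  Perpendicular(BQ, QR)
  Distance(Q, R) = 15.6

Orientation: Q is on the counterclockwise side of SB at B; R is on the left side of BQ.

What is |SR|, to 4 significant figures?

37.13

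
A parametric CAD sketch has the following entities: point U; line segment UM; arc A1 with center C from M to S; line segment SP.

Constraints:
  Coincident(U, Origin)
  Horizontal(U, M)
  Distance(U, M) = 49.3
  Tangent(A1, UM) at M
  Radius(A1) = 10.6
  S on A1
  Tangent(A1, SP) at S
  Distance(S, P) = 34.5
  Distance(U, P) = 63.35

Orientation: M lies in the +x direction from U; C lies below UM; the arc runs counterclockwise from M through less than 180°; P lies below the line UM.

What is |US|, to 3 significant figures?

40.6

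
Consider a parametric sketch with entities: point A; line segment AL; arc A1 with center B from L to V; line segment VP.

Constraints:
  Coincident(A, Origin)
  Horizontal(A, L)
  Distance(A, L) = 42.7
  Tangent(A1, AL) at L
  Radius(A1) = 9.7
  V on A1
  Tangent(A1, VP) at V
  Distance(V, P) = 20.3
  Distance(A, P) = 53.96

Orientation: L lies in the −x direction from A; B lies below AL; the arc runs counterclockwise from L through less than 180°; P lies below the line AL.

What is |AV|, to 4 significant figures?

53.34

A is at the origin; AL is horizontal with |AL| = 42.7 and L on the −x side, so L = (-42.70, 0.000). Since A1 is tangent to AL there, BL ⟂ AL, so B = L + (0, -9.7) = (-42.70, -9.700). Since BV ⟂ VP (tangency), |BP| = √(9.7² + 20.3²) = 22.50 regardless of where V sits on A1. So P lies on both circle(A, 53.96) and circle(B, 22.50); the below-AL intersection is P = (-43.31, -32.19). V is the foot of the tangent from P: V = (-51.56, -13.64).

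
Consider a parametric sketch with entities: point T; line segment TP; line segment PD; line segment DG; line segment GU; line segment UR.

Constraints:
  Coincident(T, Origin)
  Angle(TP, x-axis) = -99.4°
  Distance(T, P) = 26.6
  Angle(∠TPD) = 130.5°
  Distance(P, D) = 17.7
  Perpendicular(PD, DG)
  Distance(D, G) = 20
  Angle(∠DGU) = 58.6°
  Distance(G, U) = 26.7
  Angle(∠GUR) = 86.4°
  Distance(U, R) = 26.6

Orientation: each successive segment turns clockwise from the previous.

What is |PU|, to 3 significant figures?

7.94

T is at the origin; TP runs at -99.4° with length 26.6, so P = (-4.34, -26.2). ∠TPD = 130.5° gives PD at -149° from the x-axis; with |PD| = 17.7, D = (-19.5, -35.4). PD ⟂ DG, so DG runs at 121°; with |DG| = 20.0, G = (-29.8, -18.3). ∠DGU = 58.6° gives GU at -0.300° from the x-axis; with |GU| = 26.7, U = (-3.13, -18.4). Then |PU| = |U − P| = 7.94.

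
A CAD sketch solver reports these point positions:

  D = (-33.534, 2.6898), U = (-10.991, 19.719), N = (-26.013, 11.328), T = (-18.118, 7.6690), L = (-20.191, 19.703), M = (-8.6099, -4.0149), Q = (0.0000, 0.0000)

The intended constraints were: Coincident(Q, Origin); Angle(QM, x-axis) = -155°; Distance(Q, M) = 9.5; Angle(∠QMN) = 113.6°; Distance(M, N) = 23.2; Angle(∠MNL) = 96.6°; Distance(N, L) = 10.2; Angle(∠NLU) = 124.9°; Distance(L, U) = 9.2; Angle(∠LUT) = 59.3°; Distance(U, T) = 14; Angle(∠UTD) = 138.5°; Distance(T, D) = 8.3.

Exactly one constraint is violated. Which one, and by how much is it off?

Distance(T, D) = 8.3 — off by 7.90.

Q = (0.00, 0.00) ✓; QM at -155.0° ✓; |QM| = 9.500 ✓; ∠QMN = 113.6° ✓; |MN| = 23.20 ✓; ∠MNL = 96.59° ✓; |NL| = 10.20 ✓; ∠NLU = 124.9° ✓; |LU| = 9.200 ✓; ∠LUT = 59.30° ✓; |UT| = 14.00 ✓; ∠UTD = 138.5° ✓; |TD| = 16.20 ✗.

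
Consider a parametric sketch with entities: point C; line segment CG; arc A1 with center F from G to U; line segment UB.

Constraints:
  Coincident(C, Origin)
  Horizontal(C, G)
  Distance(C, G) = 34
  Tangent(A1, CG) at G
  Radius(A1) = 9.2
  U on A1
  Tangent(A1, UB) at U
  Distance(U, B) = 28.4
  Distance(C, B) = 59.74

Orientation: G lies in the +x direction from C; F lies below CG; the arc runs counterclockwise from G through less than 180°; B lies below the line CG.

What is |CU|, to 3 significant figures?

31.8

Checks: |FU| = 9.200 ✓; ∠(FU, UB) = 90.00° ✓; |UB| = 28.40 ✓; |CB| = 59.74 ✓.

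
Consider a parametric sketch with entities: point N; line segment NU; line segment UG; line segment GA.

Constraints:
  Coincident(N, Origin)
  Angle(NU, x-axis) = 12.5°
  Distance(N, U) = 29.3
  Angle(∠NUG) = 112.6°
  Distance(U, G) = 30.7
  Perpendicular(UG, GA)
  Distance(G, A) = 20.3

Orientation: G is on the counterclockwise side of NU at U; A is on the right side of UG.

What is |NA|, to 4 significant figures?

63.27

N is at the origin; NU runs at 12.5° with length 29.3, so U = 29.3·(cos 12.5°, sin 12.5°) = (28.61, 6.342). ∠NUG = 112.6°, so UG runs at 12.5° + (180° − 112.6°) = 79.90° from the x-axis; with |UG| = 30.7, G = U + 30.7·(cos 79.90°, sin 79.90°) = (33.99, 36.57). UG ⟂ GA; with |GA| = 20.3 on the right of UG, A = G + 20.3·(0.9845, -0.1754) = (53.97, 33.01). Then |NA| = |A − N| = 63.27.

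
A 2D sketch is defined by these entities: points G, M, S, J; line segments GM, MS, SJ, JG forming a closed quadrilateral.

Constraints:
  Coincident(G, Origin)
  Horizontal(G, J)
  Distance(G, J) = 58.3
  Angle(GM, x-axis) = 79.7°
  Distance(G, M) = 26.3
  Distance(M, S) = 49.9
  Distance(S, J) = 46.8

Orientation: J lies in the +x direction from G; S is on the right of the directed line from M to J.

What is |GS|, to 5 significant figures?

28.278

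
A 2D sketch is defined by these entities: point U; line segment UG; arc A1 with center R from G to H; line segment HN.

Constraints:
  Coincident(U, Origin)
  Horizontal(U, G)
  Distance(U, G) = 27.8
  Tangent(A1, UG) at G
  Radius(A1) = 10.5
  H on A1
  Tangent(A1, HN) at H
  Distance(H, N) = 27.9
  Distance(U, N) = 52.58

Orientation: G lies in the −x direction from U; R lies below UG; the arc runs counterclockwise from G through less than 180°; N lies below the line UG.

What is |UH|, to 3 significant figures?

40.0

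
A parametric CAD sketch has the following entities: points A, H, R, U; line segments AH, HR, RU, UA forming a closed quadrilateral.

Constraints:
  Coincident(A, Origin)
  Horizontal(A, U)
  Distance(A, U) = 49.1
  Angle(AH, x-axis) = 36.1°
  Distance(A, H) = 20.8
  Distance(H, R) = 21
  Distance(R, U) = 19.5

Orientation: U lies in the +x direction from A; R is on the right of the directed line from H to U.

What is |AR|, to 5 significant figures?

30.301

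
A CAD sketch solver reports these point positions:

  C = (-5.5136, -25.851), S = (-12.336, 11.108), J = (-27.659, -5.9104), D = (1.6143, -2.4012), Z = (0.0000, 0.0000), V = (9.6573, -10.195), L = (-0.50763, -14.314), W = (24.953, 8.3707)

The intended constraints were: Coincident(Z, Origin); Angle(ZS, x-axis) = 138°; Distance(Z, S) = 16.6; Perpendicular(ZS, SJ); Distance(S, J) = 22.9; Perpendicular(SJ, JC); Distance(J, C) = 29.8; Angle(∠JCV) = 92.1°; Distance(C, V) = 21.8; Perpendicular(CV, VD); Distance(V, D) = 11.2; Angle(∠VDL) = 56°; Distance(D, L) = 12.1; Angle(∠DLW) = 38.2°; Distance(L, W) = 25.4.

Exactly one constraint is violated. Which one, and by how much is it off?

Distance(L, W) = 25.4 — off by 8.70.

Z = (0.00, 0.00) ✓; ZS at 138.0° ✓; |ZS| = 16.60 ✓; ∠(ZS, SJ) = 90.00° ✓; |SJ| = 22.90 ✓; ∠(SJ, JC) = 90.00° ✓; |JC| = 29.80 ✓; ∠JCV = 92.10° ✓; |CV| = 21.80 ✓; ∠(CV, VD) = 90.00° ✓; |VD| = 11.20 ✓; ∠VDL = 56.00° ✓; |DL| = 12.10 ✓; ∠DLW = 38.20° ✓; |LW| = 34.10 ✗.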